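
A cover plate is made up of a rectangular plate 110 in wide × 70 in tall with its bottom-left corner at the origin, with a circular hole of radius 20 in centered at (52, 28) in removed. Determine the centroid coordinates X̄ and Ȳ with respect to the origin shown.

X̄ = 55.59 in, Ȳ = 36.37 in

Part | A | x̄ᵢ | ȳᵢ | A·x̄ᵢ | A·ȳᵢ
plate | 7700.00 | 55.00 | 35.00 | 423500.00 | 269500.00
hole | -1256.64 | 52.00 | 28.00 | -65345.13 | -35185.84
Σ | 6443.36 |  |  | 358154.87 | 234314.16
X̄ = 358154.87 / 6443.36 = 55.59 in
Ȳ = 234314.16 / 6443.36 = 36.37 in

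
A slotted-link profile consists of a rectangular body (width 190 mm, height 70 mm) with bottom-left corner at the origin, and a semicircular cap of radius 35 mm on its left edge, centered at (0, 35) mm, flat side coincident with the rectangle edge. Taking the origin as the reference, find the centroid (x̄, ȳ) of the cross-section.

rectangular body: A = 190 × 70 = 13300.00, centroid at (95.00, 35.00).
semicircular end: A = ½π·35² = 1924.23, centroid at (-14.85, 35.00).
ΣA = 15224.23 mm², ΣAx̄ = 1234916.67 mm³, ΣAȳ = 532847.89 mm³.
x̄ = 1234916.67/15224.23 = 81.12 mm; ȳ = 532847.89/15224.23 = 35.00 mm.

x̄ = 81.12 mm, ȳ = 35.00 mm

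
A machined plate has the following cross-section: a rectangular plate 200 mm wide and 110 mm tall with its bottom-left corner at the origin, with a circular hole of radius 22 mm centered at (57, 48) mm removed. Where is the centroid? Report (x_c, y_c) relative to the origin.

x_c = 103.19 mm, y_c = 55.52 mm

plate: A = 200 × 110 = 22000.00, centroid at (100.00, 55.00).
hole: A = −π·22² = -1520.53, centroid at (57.00, 48.00).
ΣA = 20479.47 mm²
ΣAx_c = (22000.00)(100.00) + (-1520.53)(57.00) = 2113329.74 mm³
ΣAy_c = (22000.00)(55.00) + (-1520.53)(48.00) = 1137014.52 mm³
x_c = 2113329.74 / 20479.47 = 103.19 mm
y_c = 1137014.52 / 20479.47 = 55.52 mm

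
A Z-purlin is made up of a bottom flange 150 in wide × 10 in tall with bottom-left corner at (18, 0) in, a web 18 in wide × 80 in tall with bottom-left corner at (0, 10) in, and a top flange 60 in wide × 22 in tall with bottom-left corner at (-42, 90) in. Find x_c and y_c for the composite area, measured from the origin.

Part | A | x̄ᵢ | ȳᵢ | A·x̄ᵢ | A·ȳᵢ
bottom flange | 1500.00 | 93.00 | 5.00 | 139500.00 | 7500.00
web | 1440.00 | 9.00 | 50.00 | 12960.00 | 72000.00
top flange | 1320.00 | -12.00 | 101.00 | -15840.00 | 133320.00
Σ | 4260.00 |  |  | 136620.00 | 212820.00
x_c = 136620.00 / 4260.00 = 32.07 in
y_c = 212820.00 / 4260.00 = 49.96 in

x_c = 32.07 in, y_c = 49.96 in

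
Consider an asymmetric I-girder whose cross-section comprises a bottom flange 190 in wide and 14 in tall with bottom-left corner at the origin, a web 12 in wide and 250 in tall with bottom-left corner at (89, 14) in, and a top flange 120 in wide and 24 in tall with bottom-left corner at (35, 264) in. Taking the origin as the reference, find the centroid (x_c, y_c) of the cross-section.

x_c = 95.00 in, y_c = 144.09 in

Part | A | x̄ᵢ | ȳᵢ | A·x̄ᵢ | A·ȳᵢ
bottom flange | 2660.00 | 95.00 | 7.00 | 252700.00 | 18620.00
web | 3000.00 | 95.00 | 139.00 | 285000.00 | 417000.00
top flange | 2880.00 | 95.00 | 276.00 | 273600.00 | 794880.00
Σ | 8540.00 |  |  | 811300.00 | 1230500.00
x_c = 811300.00 / 8540.00 = 95.00 in
y_c = 1230500.00 / 8540.00 = 144.09 in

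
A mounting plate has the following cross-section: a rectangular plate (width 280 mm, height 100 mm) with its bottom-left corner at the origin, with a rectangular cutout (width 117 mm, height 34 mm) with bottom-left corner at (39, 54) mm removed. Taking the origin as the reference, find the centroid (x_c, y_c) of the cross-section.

plate: A = 280 × 100 = 28000.00, centroid at (140.00, 50.00).
hole: A = −(117 × 34) = -3978.00, centroid at (97.50, 71.00).
ΣA = 24022.00 mm², ΣAx_c = 3532145.00 mm³, ΣAy_c = 1117562.00 mm³.
x_c = 3532145.00/24022.00 = 147.04 mm; y_c = 1117562.00/24022.00 = 46.52 mm.

x_c = 147.04 mm, y_c = 46.52 mm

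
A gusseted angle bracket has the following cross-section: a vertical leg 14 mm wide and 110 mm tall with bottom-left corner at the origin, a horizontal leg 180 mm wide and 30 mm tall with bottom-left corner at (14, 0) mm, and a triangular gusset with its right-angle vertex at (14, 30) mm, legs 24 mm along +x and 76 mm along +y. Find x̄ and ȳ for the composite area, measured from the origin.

vertical leg: A = 14 × 110 = 1540.00, centroid at (7.00, 55.00).
horizontal leg: A = 180 × 30 = 5400.00, centroid at (104.00, 15.00).
gusset: A = ½·24·76 = 912.00, centroid at (22.00, 55.33).
ΣA = 7852.00 mm²
ΣAx̄ = (1540.00)(7.00) + (5400.00)(104.00) + (912.00)(22.00) = 592444.00 mm³
ΣAȳ = (1540.00)(55.00) + (5400.00)(15.00) + (912.00)(55.33) = 216164.00 mm³
x̄ = 592444.00 / 7852.00 = 75.45 mm
ȳ = 216164.00 / 7852.00 = 27.53 mm

x̄ = 75.45 mm, ȳ = 27.53 mm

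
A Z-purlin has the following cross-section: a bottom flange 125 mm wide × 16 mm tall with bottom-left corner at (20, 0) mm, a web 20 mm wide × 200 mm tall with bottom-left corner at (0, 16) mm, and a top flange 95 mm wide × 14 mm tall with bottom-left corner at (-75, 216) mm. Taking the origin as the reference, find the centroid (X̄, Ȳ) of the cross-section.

X̄ = 22.98 mm, Ȳ = 105.95 mm

bottom flange: A = 125 × 16 = 2000.00, centroid at (82.50, 8.00).
web: A = 20 × 200 = 4000.00, centroid at (10.00, 116.00).
top flange: A = 95 × 14 = 1330.00, centroid at (-27.50, 223.00).
ΣA = 7330.00 mm²
ΣAX̄ = (2000.00)(82.50) + (4000.00)(10.00) + (1330.00)(-27.50) = 168425.00 mm³
ΣAȲ = (2000.00)(8.00) + (4000.00)(116.00) + (1330.00)(223.00) = 776590.00 mm³
X̄ = 168425.00 / 7330.00 = 22.98 mm
Ȳ = 776590.00 / 7330.00 = 105.95 mm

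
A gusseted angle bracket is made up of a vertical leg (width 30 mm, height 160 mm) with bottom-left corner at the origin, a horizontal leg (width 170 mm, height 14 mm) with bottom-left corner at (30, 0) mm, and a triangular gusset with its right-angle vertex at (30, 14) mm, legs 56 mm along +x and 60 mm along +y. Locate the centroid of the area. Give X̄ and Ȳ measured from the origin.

X̄ = 48.25 mm, Ȳ = 51.67 mm

Part | A | x̄ᵢ | ȳᵢ | A·x̄ᵢ | A·ȳᵢ
vertical leg | 4800.00 | 15.00 | 80.00 | 72000.00 | 384000.00
horizontal leg | 2380.00 | 115.00 | 7.00 | 273700.00 | 16660.00
gusset | 1680.00 | 48.67 | 34.00 | 81760.00 | 57120.00
Σ | 8860.00 |  |  | 427460.00 | 457780.00
X̄ = 427460.00 / 8860.00 = 48.25 mm
Ȳ = 457780.00 / 8860.00 = 51.67 mm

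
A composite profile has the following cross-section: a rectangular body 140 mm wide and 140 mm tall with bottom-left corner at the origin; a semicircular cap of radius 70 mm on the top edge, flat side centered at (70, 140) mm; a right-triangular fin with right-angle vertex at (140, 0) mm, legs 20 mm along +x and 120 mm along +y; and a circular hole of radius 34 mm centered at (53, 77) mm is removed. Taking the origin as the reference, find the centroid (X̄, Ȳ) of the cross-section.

X̄ = 76.18 mm, Ȳ = 98.39 mm

Part | A | x̄ᵢ | ȳᵢ | A·x̄ᵢ | A·ȳᵢ
rectangular body | 19600.00 | 70.00 | 70.00 | 1372000.00 | 1372000.00
semicircular top | 7696.90 | 70.00 | 169.71 | 538783.14 | 1306232.95
triangular fin | 1200.00 | 146.67 | 40.00 | 176000.00 | 48000.00
hole | -3631.68 | 53.00 | 77.00 | -192479.10 | -279639.45
Σ | 24865.22 |  |  | 1894304.04 | 2446593.50
X̄ = 1894304.04 / 24865.22 = 76.18 mm
Ȳ = 2446593.50 / 24865.22 = 98.39 mm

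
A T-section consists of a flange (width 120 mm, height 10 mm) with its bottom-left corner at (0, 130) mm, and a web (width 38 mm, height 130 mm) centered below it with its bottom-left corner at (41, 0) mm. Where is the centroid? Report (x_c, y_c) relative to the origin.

x_c = 60.00 mm, y_c = 78.68 mm

web: A = 38 × 130 = 4940.00, centroid at (60.00, 65.00).
flange: A = 120 × 10 = 1200.00, centroid at (60.00, 135.00).
ΣA = 6140.00 mm², ΣAx_c = 368400.00 mm³, ΣAy_c = 483100.00 mm³.
x_c = 368400.00/6140.00 = 60.00 mm; y_c = 483100.00/6140.00 = 78.68 mm.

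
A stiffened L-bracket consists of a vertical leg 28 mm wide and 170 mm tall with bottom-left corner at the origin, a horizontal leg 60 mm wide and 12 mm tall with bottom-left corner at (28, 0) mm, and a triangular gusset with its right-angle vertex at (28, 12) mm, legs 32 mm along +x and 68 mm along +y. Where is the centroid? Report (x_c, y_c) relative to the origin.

vertical leg: A = 28 × 170 = 4760.00, centroid at (14.00, 85.00).
horizontal leg: A = 60 × 12 = 720.00, centroid at (58.00, 6.00).
gusset: A = ½·32·68 = 1088.00, centroid at (38.67, 34.67).
ΣA = 6568.00 mm²
ΣAx_c = (4760.00)(14.00) + (720.00)(58.00) + (1088.00)(38.67) = 150469.33 mm³
ΣAy_c = (4760.00)(85.00) + (720.00)(6.00) + (1088.00)(34.67) = 446637.33 mm³
x_c = 150469.33 / 6568.00 = 22.91 mm
y_c = 446637.33 / 6568.00 = 68.00 mm

x_c = 22.91 mm, y_c = 68.00 mm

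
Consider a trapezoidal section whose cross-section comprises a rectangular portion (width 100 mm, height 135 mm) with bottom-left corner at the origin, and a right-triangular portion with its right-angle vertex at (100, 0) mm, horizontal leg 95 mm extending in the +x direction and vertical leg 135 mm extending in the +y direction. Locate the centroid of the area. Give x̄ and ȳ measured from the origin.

x̄ = 76.30 mm, ȳ = 60.25 mm

rectangular portion: A = 100 × 135 = 13500.00, centroid at (50.00, 67.50).
triangular portion: A = ½·95·135 = 6412.50, centroid at (131.67, 45.00).
ΣA = 19912.50 mm², ΣAx̄ = 1519312.50 mm³, ΣAȳ = 1199812.50 mm³.
x̄ = 1519312.50/19912.50 = 76.30 mm; ȳ = 1199812.50/19912.50 = 60.25 mm.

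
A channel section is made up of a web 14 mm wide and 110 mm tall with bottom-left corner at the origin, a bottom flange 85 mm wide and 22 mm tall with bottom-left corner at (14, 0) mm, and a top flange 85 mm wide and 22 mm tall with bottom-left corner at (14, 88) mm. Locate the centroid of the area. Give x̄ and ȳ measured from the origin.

x̄ = 42.06 mm, ȳ = 55.00 mm

web: A = 14 × 110 = 1540.00, centroid at (7.00, 55.00).
bottom flange: A = 85 × 22 = 1870.00, centroid at (56.50, 11.00).
top flange: A = 85 × 22 = 1870.00, centroid at (56.50, 99.00).
ΣA = 5280.00 mm²
ΣAx̄ = (1540.00)(7.00) + (1870.00)(56.50) + (1870.00)(56.50) = 222090.00 mm³
ΣAȳ = (1540.00)(55.00) + (1870.00)(11.00) + (1870.00)(99.00) = 290400.00 mm³
x̄ = 222090.00 / 5280.00 = 42.06 mm
ȳ = 290400.00 / 5280.00 = 55.00 mm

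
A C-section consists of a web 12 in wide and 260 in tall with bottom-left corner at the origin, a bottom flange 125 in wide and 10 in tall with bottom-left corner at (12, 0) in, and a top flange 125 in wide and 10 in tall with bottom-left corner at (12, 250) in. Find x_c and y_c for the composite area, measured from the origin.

x_c = 36.47 in, y_c = 130.00 in

web: A = 12 × 260 = 3120.00, centroid at (6.00, 130.00).
bottom flange: A = 125 × 10 = 1250.00, centroid at (74.50, 5.00).
top flange: A = 125 × 10 = 1250.00, centroid at (74.50, 255.00).
ΣA = 5620.00 in², ΣAx_c = 204970.00 in³, ΣAy_c = 730600.00 in³.
x_c = 204970.00/5620.00 = 36.47 in; y_c = 730600.00/5620.00 = 130.00 in.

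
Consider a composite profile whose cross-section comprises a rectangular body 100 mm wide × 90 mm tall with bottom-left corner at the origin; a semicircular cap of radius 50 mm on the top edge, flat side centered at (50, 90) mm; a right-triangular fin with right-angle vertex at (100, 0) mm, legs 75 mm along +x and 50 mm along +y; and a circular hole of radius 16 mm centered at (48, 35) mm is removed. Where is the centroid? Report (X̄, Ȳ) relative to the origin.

rectangular body: A = 100 × 90 = 9000.00, centroid at (50.00, 45.00).
semicircular top: A = ½π·50² = 3926.99, centroid at (50.00, 111.22).
triangular fin: A = ½·75·50 = 1875.00, centroid at (125.00, 16.67).
hole: A = −π·16² = -804.25, centroid at (48.00, 35.00).
ΣA = 13997.74 mm²
ΣAX̄ = (9000.00)(50.00) + (3926.99)(50.00) + (1875.00)(125.00) + (-804.25)(48.00) = 842120.65 mm³
ΣAȲ = (9000.00)(45.00) + (3926.99)(111.22) + (1875.00)(16.67) + (-804.25)(35.00) = 844863.84 mm³
X̄ = 842120.65 / 13997.74 = 60.16 mm
Ȳ = 844863.84 / 13997.74 = 60.36 mm

X̄ = 60.16 mm, Ȳ = 60.36 mm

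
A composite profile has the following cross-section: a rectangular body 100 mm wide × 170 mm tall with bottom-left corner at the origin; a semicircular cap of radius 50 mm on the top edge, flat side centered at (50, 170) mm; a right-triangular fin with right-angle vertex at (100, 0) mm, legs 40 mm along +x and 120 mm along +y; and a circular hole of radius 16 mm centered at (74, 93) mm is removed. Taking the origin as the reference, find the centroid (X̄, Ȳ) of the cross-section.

X̄ = 55.89 mm, Ȳ = 98.44 mm

rectangular body: A = 100 × 170 = 17000.00, centroid at (50.00, 85.00).
semicircular top: A = ½π·50² = 3926.99, centroid at (50.00, 191.22).
triangular fin: A = ½·40·120 = 2400.00, centroid at (113.33, 40.00).
hole: A = −π·16² = -804.25, centroid at (74.00, 93.00).
ΣA = 22522.74 mm², ΣAX̄ = 1258835.21 mm³, ΣAȲ = 2217126.73 mm³.
X̄ = 1258835.21/22522.74 = 55.89 mm; Ȳ = 2217126.73/22522.74 = 98.44 mm.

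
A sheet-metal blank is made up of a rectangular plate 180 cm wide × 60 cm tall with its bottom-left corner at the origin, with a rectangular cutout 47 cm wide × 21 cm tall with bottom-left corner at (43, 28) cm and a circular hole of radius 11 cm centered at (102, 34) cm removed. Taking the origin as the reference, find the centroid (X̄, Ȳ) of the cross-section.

plate: A = 180 × 60 = 10800.00, centroid at (90.00, 30.00).
hole 1: A = −(47 × 21) = -987.00, centroid at (66.50, 38.50).
hole 2: A = −π·11² = -380.13, centroid at (102.00, 34.00).
ΣA = 9432.87 cm², ΣAX̄ = 867590.96 cm³, ΣAȲ = 273075.99 cm³.
X̄ = 867590.96/9432.87 = 91.98 cm; Ȳ = 273075.99/9432.87 = 28.95 cm.

X̄ = 91.98 cm, Ȳ = 28.95 cm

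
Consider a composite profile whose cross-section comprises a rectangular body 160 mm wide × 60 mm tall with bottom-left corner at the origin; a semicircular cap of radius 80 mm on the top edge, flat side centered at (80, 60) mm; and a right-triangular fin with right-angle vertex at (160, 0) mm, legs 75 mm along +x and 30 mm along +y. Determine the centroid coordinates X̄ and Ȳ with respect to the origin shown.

X̄ = 85.69 mm, Ȳ = 59.86 mm

Part | A | x̄ᵢ | ȳᵢ | A·x̄ᵢ | A·ȳᵢ
rectangular body | 9600.00 | 80.00 | 30.00 | 768000.00 | 288000.00
semicircular top | 10053.10 | 80.00 | 93.95 | 804247.72 | 944519.12
triangular fin | 1125.00 | 185.00 | 10.00 | 208125.00 | 11250.00
Σ | 20778.10 |  |  | 1780372.72 | 1243769.12
X̄ = 1780372.72 / 20778.10 = 85.69 mm
Ȳ = 1243769.12 / 20778.10 = 59.86 mm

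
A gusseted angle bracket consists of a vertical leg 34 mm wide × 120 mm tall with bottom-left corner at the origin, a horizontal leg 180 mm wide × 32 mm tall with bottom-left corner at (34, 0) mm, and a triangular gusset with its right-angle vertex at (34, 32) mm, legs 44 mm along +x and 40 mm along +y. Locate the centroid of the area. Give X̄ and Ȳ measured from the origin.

X̄ = 77.09 mm, Ȳ = 35.15 mm

vertical leg: A = 34 × 120 = 4080.00, centroid at (17.00, 60.00).
horizontal leg: A = 180 × 32 = 5760.00, centroid at (124.00, 16.00).
gusset: A = ½·44·40 = 880.00, centroid at (48.67, 45.33).
ΣA = 10720.00 mm², ΣAX̄ = 826426.67 mm³, ΣAȲ = 376853.33 mm³.
X̄ = 826426.67/10720.00 = 77.09 mm; Ȳ = 376853.33/10720.00 = 35.15 mm.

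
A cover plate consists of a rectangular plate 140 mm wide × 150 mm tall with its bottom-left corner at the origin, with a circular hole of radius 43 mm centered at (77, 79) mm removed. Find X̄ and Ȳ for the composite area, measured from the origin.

Part | A | x̄ᵢ | ȳᵢ | A·x̄ᵢ | A·ȳᵢ
plate | 21000.00 | 70.00 | 75.00 | 1470000.00 | 1575000.00
hole | -5808.80 | 77.00 | 79.00 | -447277.97 | -458895.58
Σ | 15191.20 |  |  | 1022722.03 | 1116104.42
X̄ = 1022722.03 / 15191.20 = 67.32 mm
Ȳ = 1116104.42 / 15191.20 = 73.47 mm

X̄ = 67.32 mm, Ȳ = 73.47 mm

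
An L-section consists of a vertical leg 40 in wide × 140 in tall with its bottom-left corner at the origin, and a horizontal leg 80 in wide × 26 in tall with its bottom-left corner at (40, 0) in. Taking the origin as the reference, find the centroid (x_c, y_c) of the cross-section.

vertical leg: A = 40 × 140 = 5600.00, centroid at (20.00, 70.00).
horizontal leg: A = 80 × 26 = 2080.00, centroid at (80.00, 13.00).
ΣA = 7680.00 in²
ΣAx_c = (5600.00)(20.00) + (2080.00)(80.00) = 278400.00 in³
ΣAy_c = (5600.00)(70.00) + (2080.00)(13.00) = 419040.00 in³
x_c = 278400.00 / 7680.00 = 36.25 in
y_c = 419040.00 / 7680.00 = 54.56 in

x_c = 36.25 in, y_c = 54.56 in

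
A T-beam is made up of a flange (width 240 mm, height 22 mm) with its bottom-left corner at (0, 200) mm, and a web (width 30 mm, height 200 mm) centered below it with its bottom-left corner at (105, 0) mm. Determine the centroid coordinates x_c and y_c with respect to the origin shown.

x_c = 120.00 mm, y_c = 151.96 mm

Part | A | x̄ᵢ | ȳᵢ | A·x̄ᵢ | A·ȳᵢ
web | 6000.00 | 120.00 | 100.00 | 720000.00 | 600000.00
flange | 5280.00 | 120.00 | 211.00 | 633600.00 | 1114080.00
Σ | 11280.00 |  |  | 1353600.00 | 1714080.00
x_c = 1353600.00 / 11280.00 = 120.00 mm
y_c = 1714080.00 / 11280.00 = 151.96 mm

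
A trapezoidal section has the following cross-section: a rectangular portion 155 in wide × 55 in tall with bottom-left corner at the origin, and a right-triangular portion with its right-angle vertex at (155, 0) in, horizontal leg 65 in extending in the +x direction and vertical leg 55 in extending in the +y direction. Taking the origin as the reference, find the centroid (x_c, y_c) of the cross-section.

rectangular portion: A = 155 × 55 = 8525.00, centroid at (77.50, 27.50).
triangular portion: A = ½·65·55 = 1787.50, centroid at (176.67, 18.33).
ΣA = 10312.50 in², ΣAx_c = 976479.17 in³, ΣAy_c = 267208.33 in³.
x_c = 976479.17/10312.50 = 94.69 in; y_c = 267208.33/10312.50 = 25.91 in.

x_c = 94.69 in, y_c = 25.91 in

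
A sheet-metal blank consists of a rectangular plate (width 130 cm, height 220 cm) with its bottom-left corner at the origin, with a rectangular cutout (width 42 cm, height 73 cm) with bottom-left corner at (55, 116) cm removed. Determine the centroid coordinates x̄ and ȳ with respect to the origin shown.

Part | A | x̄ᵢ | ȳᵢ | A·x̄ᵢ | A·ȳᵢ
plate | 28600.00 | 65.00 | 110.00 | 1859000.00 | 3146000.00
hole | -3066.00 | 76.00 | 152.50 | -233016.00 | -467565.00
Σ | 25534.00 |  |  | 1625984.00 | 2678435.00
x̄ = 1625984.00 / 25534.00 = 63.68 cm
ȳ = 2678435.00 / 25534.00 = 104.90 cm

x̄ = 63.68 cm, ȳ = 104.90 cm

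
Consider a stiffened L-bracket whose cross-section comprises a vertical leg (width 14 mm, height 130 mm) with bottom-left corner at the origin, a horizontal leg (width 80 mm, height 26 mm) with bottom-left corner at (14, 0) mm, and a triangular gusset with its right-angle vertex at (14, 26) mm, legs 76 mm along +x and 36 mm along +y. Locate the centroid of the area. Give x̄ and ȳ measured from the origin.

vertical leg: A = 14 × 130 = 1820.00, centroid at (7.00, 65.00).
horizontal leg: A = 80 × 26 = 2080.00, centroid at (54.00, 13.00).
gusset: A = ½·76·36 = 1368.00, centroid at (39.33, 38.00).
ΣA = 5268.00 mm², ΣAx̄ = 178868.00 mm³, ΣAȳ = 197324.00 mm³.
x̄ = 178868.00/5268.00 = 33.95 mm; ȳ = 197324.00/5268.00 = 37.46 mm.

x̄ = 33.95 mm, ȳ = 37.46 mm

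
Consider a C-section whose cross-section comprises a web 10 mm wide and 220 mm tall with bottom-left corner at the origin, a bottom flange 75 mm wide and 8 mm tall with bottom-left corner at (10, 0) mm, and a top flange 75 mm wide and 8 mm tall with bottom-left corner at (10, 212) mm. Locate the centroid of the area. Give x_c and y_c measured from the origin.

web: A = 10 × 220 = 2200.00, centroid at (5.00, 110.00).
bottom flange: A = 75 × 8 = 600.00, centroid at (47.50, 4.00).
top flange: A = 75 × 8 = 600.00, centroid at (47.50, 216.00).
ΣA = 3400.00 mm²
ΣAx_c = (2200.00)(5.00) + (600.00)(47.50) + (600.00)(47.50) = 68000.00 mm³
ΣAy_c = (2200.00)(110.00) + (600.00)(4.00) + (600.00)(216.00) = 374000.00 mm³
x_c = 68000.00 / 3400.00 = 20.00 mm
y_c = 374000.00 / 3400.00 = 110.00 mm

x_c = 20.00 mm, y_c = 110.00 mm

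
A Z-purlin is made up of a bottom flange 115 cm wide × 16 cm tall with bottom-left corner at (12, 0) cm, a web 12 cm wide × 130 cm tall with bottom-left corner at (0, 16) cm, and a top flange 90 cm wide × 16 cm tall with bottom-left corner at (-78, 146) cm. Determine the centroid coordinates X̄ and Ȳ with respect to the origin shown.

X̄ = 18.54 cm, Ȳ = 74.97 cm

bottom flange: A = 115 × 16 = 1840.00, centroid at (69.50, 8.00).
web: A = 12 × 130 = 1560.00, centroid at (6.00, 81.00).
top flange: A = 90 × 16 = 1440.00, centroid at (-33.00, 154.00).
ΣA = 4840.00 cm², ΣAX̄ = 89720.00 cm³, ΣAȲ = 362840.00 cm³.
X̄ = 89720.00/4840.00 = 18.54 cm; Ȳ = 362840.00/4840.00 = 74.97 cm.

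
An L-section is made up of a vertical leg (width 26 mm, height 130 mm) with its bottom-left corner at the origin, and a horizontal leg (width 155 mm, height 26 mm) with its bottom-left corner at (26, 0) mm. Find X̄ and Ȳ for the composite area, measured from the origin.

vertical leg: A = 26 × 130 = 3380.00, centroid at (13.00, 65.00).
horizontal leg: A = 155 × 26 = 4030.00, centroid at (103.50, 13.00).
ΣA = 7410.00 mm²
ΣAX̄ = (3380.00)(13.00) + (4030.00)(103.50) = 461045.00 mm³
ΣAȲ = (3380.00)(65.00) + (4030.00)(13.00) = 272090.00 mm³
X̄ = 461045.00 / 7410.00 = 62.22 mm
Ȳ = 272090.00 / 7410.00 = 36.72 mm

X̄ = 62.22 mm, Ȳ = 36.72 mm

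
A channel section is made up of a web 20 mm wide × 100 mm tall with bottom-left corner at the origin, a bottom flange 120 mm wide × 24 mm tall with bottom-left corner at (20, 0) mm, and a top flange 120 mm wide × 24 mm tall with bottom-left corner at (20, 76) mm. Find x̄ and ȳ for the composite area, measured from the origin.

web: A = 20 × 100 = 2000.00, centroid at (10.00, 50.00).
bottom flange: A = 120 × 24 = 2880.00, centroid at (80.00, 12.00).
top flange: A = 120 × 24 = 2880.00, centroid at (80.00, 88.00).
ΣA = 7760.00 mm²
ΣAx̄ = (2000.00)(10.00) + (2880.00)(80.00) + (2880.00)(80.00) = 480800.00 mm³
ΣAȳ = (2000.00)(50.00) + (2880.00)(12.00) + (2880.00)(88.00) = 388000.00 mm³
x̄ = 480800.00 / 7760.00 = 61.96 mm
ȳ = 388000.00 / 7760.00 = 50.00 mm

x̄ = 61.96 mm, ȳ = 50.00 mm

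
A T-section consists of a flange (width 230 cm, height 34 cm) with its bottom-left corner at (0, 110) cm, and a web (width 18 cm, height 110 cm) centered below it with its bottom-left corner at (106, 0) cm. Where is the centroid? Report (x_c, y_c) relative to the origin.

x_c = 115.00 cm, y_c = 112.45 cm

web: A = 18 × 110 = 1980.00, centroid at (115.00, 55.00).
flange: A = 230 × 34 = 7820.00, centroid at (115.00, 127.00).
ΣA = 9800.00 cm²
ΣAx_c = (1980.00)(115.00) + (7820.00)(115.00) = 1127000.00 cm³
ΣAy_c = (1980.00)(55.00) + (7820.00)(127.00) = 1102040.00 cm³
x_c = 1127000.00 / 9800.00 = 115.00 cm
y_c = 1102040.00 / 9800.00 = 112.45 cm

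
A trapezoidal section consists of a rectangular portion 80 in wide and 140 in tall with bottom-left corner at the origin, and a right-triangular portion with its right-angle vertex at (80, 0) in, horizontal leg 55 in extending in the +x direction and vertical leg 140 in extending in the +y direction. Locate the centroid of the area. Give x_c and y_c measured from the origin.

rectangular portion: A = 80 × 140 = 11200.00, centroid at (40.00, 70.00).
triangular portion: A = ½·55·140 = 3850.00, centroid at (98.33, 46.67).
ΣA = 15050.00 in², ΣAx_c = 826583.33 in³, ΣAy_c = 963666.67 in³.
x_c = 826583.33/15050.00 = 54.92 in; y_c = 963666.67/15050.00 = 64.03 in.

x_c = 54.92 in, y_c = 64.03 in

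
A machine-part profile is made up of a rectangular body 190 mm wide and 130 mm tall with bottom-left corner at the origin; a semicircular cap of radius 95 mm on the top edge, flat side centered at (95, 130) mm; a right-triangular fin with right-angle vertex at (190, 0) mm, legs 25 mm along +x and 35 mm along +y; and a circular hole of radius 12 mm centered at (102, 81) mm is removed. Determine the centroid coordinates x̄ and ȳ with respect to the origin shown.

x̄ = 96.08 mm, ȳ = 102.63 mm

Part | A | x̄ᵢ | ȳᵢ | A·x̄ᵢ | A·ȳᵢ
rectangular body | 24700.00 | 95.00 | 65.00 | 2346500.00 | 1605500.00
semicircular top | 14176.44 | 95.00 | 170.32 | 1346761.50 | 2414520.12
triangular fin | 437.50 | 198.33 | 11.67 | 86770.83 | 5104.17
hole | -452.39 | 102.00 | 81.00 | -46143.71 | -36643.54
Σ | 38861.55 |  |  | 3733888.62 | 3988480.75
x̄ = 3733888.62 / 38861.55 = 96.08 mm
ȳ = 3988480.75 / 38861.55 = 102.63 mm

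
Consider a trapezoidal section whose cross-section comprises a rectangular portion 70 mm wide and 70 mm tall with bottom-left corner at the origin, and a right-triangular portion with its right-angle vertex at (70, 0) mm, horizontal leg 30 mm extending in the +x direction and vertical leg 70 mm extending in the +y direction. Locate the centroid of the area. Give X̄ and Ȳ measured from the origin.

X̄ = 42.94 mm, Ȳ = 32.94 mm

rectangular portion: A = 70 × 70 = 4900.00, centroid at (35.00, 35.00).
triangular portion: A = ½·30·70 = 1050.00, centroid at (80.00, 23.33).
ΣA = 5950.00 mm²
ΣAX̄ = (4900.00)(35.00) + (1050.00)(80.00) = 255500.00 mm³
ΣAȲ = (4900.00)(35.00) + (1050.00)(23.33) = 196000.00 mm³
X̄ = 255500.00 / 5950.00 = 42.94 mm
Ȳ = 196000.00 / 5950.00 = 32.94 mm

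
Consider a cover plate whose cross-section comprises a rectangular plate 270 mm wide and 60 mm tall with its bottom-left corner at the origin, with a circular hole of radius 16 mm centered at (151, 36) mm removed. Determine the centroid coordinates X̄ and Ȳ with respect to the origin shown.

plate: A = 270 × 60 = 16200.00, centroid at (135.00, 30.00).
hole: A = −π·16² = -804.25, centroid at (151.00, 36.00).
ΣA = 15395.75 mm², ΣAX̄ = 2065558.59 mm³, ΣAȲ = 457047.08 mm³.
X̄ = 2065558.59/15395.75 = 134.16 mm; Ȳ = 457047.08/15395.75 = 29.69 mm.

X̄ = 134.16 mm, Ȳ = 29.69 mm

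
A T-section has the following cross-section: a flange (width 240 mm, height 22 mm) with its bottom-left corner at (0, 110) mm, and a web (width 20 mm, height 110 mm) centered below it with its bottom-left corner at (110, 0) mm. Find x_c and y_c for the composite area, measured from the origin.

x_c = 120.00 mm, y_c = 101.59 mm

web: A = 20 × 110 = 2200.00, centroid at (120.00, 55.00).
flange: A = 240 × 22 = 5280.00, centroid at (120.00, 121.00).
ΣA = 7480.00 mm², ΣAx_c = 897600.00 mm³, ΣAy_c = 759880.00 mm³.
x_c = 897600.00/7480.00 = 120.00 mm; y_c = 759880.00/7480.00 = 101.59 mm.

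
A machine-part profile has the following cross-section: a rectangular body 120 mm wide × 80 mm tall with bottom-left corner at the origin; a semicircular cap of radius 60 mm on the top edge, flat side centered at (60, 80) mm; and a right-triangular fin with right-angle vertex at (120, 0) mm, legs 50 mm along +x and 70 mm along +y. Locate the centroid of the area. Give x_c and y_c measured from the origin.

x_c = 67.89 mm, y_c = 60.05 mm

rectangular body: A = 120 × 80 = 9600.00, centroid at (60.00, 40.00).
semicircular top: A = ½π·60² = 5654.87, centroid at (60.00, 105.46).
triangular fin: A = ½·50·70 = 1750.00, centroid at (136.67, 23.33).
ΣA = 17004.87 mm²
ΣAx_c = (9600.00)(60.00) + (5654.87)(60.00) + (1750.00)(136.67) = 1154458.67 mm³
ΣAy_c = (9600.00)(40.00) + (5654.87)(105.46) + (1750.00)(23.33) = 1021222.68 mm³
x_c = 1154458.67 / 17004.87 = 67.89 mm
y_c = 1021222.68 / 17004.87 = 60.05 mm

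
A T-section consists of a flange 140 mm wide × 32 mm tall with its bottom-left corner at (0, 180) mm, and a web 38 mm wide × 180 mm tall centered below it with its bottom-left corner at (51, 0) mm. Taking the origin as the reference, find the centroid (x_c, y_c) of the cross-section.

web: A = 38 × 180 = 6840.00, centroid at (70.00, 90.00).
flange: A = 140 × 32 = 4480.00, centroid at (70.00, 196.00).
ΣA = 11320.00 mm², ΣAx_c = 792400.00 mm³, ΣAy_c = 1493680.00 mm³.
x_c = 792400.00/11320.00 = 70.00 mm; y_c = 1493680.00/11320.00 = 131.95 mm.

x_c = 70.00 mm, y_c = 131.95 mm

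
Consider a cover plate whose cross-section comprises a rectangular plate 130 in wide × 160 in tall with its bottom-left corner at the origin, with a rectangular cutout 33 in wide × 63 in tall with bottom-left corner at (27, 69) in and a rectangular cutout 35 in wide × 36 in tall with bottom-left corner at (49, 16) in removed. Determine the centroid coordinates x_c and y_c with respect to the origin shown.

x_c = 67.45 in, y_c = 80.88 in

plate: A = 130 × 160 = 20800.00, centroid at (65.00, 80.00).
hole 1: A = −(33 × 63) = -2079.00, centroid at (43.50, 100.50).
hole 2: A = −(35 × 36) = -1260.00, centroid at (66.50, 34.00).
ΣA = 17461.00 in²
ΣAx_c = (20800.00)(65.00) + (-2079.00)(43.50) + (-1260.00)(66.50) = 1177773.50 in³
ΣAy_c = (20800.00)(80.00) + (-2079.00)(100.50) + (-1260.00)(34.00) = 1412220.50 in³
x_c = 1177773.50 / 17461.00 = 67.45 in
y_c = 1412220.50 / 17461.00 = 80.88 in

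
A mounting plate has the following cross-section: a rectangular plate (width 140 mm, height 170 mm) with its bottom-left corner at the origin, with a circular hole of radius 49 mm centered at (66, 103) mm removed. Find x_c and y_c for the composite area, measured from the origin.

x_c = 71.86 mm, y_c = 76.65 mm

Part | A | x̄ᵢ | ȳᵢ | A·x̄ᵢ | A·ȳᵢ
plate | 23800.00 | 70.00 | 85.00 | 1666000.00 | 2023000.00
hole | -7542.96 | 66.00 | 103.00 | -497835.62 | -776925.29
Σ | 16257.04 |  |  | 1168164.38 | 1246074.71
x_c = 1168164.38 / 16257.04 = 71.86 mm
y_c = 1246074.71 / 16257.04 = 76.65 mm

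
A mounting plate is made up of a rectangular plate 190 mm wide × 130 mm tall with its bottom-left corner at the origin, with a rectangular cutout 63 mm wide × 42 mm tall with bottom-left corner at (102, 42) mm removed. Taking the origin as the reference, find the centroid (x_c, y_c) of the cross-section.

plate: A = 190 × 130 = 24700.00, centroid at (95.00, 65.00).
hole: A = −(63 × 42) = -2646.00, centroid at (133.50, 63.00).
ΣA = 22054.00 mm², ΣAx_c = 1993259.00 mm³, ΣAy_c = 1438802.00 mm³.
x_c = 1993259.00/22054.00 = 90.38 mm; y_c = 1438802.00/22054.00 = 65.24 mm.

x_c = 90.38 mm, y_c = 65.24 mm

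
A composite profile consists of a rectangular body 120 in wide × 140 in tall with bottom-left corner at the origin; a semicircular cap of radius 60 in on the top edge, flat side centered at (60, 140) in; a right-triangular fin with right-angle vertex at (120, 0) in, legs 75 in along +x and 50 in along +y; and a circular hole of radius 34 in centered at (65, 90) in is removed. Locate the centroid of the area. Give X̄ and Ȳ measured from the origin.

X̄ = 66.82 in, Ȳ = 87.74 in

rectangular body: A = 120 × 140 = 16800.00, centroid at (60.00, 70.00).
semicircular top: A = ½π·60² = 5654.87, centroid at (60.00, 165.46).
triangular fin: A = ½·75·50 = 1875.00, centroid at (145.00, 16.67).
hole: A = −π·34² = -3631.68, centroid at (65.00, 90.00).
ΣA = 20698.19 in², ΣAX̄ = 1383107.73 in³, ΣAȲ = 1816080.05 in³.
X̄ = 1383107.73/20698.19 = 66.82 in; Ȳ = 1816080.05/20698.19 = 87.74 in.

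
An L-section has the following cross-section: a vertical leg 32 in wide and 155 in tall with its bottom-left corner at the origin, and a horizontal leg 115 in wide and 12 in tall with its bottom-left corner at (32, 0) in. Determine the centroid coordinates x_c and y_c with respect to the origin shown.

x_c = 32.00 in, y_c = 61.94 in

vertical leg: A = 32 × 155 = 4960.00, centroid at (16.00, 77.50).
horizontal leg: A = 115 × 12 = 1380.00, centroid at (89.50, 6.00).
ΣA = 6340.00 in², ΣAx_c = 202870.00 in³, ΣAy_c = 392680.00 in³.
x_c = 202870.00/6340.00 = 32.00 in; y_c = 392680.00/6340.00 = 61.94 in.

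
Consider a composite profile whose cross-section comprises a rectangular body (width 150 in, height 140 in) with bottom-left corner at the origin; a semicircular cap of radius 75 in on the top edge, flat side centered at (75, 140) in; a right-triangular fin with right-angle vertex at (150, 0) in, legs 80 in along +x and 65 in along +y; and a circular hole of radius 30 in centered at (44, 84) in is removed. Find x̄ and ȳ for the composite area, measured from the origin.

x̄ = 86.89 in, ȳ = 94.81 in

rectangular body: A = 150 × 140 = 21000.00, centroid at (75.00, 70.00).
semicircular top: A = ½π·75² = 8835.73, centroid at (75.00, 171.83).
triangular fin: A = ½·80·65 = 2600.00, centroid at (176.67, 21.67).
hole: A = −π·30² = -2827.43, centroid at (44.00, 84.00).
ΣA = 29608.30 in²
ΣAx̄ = (21000.00)(75.00) + (8835.73)(75.00) + (2600.00)(176.67) + (-2827.43)(44.00) = 2572605.96 in³
ΣAȳ = (21000.00)(70.00) + (8835.73)(171.83) + (2600.00)(21.67) + (-2827.43)(84.00) = 2807081.04 in³
x̄ = 2572605.96 / 29608.30 = 86.89 in
ȳ = 2807081.04 / 29608.30 = 94.81 in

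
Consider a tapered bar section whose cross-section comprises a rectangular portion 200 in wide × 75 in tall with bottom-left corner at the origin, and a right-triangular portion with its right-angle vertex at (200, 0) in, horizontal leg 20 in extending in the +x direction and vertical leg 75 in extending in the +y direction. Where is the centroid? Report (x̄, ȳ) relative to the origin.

Part | A | x̄ᵢ | ȳᵢ | A·x̄ᵢ | A·ȳᵢ
rectangular portion | 15000.00 | 100.00 | 37.50 | 1500000.00 | 562500.00
triangular portion | 750.00 | 206.67 | 25.00 | 155000.00 | 18750.00
Σ | 15750.00 |  |  | 1655000.00 | 581250.00
x̄ = 1655000.00 / 15750.00 = 105.08 in
ȳ = 581250.00 / 15750.00 = 36.90 in

x̄ = 105.08 in, ȳ = 36.90 in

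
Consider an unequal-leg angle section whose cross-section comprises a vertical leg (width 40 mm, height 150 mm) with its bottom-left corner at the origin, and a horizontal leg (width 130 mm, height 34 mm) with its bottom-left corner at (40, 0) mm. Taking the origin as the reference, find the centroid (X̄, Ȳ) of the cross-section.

X̄ = 56.06 mm, Ȳ = 50.40 mm

Part | A | x̄ᵢ | ȳᵢ | A·x̄ᵢ | A·ȳᵢ
vertical leg | 6000.00 | 20.00 | 75.00 | 120000.00 | 450000.00
horizontal leg | 4420.00 | 105.00 | 17.00 | 464100.00 | 75140.00
Σ | 10420.00 |  |  | 584100.00 | 525140.00
X̄ = 584100.00 / 10420.00 = 56.06 mm
Ȳ = 525140.00 / 10420.00 = 50.40 mm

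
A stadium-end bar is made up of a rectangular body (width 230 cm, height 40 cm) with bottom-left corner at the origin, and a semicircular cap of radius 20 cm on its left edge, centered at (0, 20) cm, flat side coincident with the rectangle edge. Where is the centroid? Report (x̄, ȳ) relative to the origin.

x̄ = 107.11 cm, ȳ = 20.00 cm

Part | A | x̄ᵢ | ȳᵢ | A·x̄ᵢ | A·ȳᵢ
rectangular body | 9200.00 | 115.00 | 20.00 | 1058000.00 | 184000.00
semicircular end | 628.32 | -8.49 | 20.00 | -5333.33 | 12566.37
Σ | 9828.32 |  |  | 1052666.67 | 196566.37
x̄ = 1052666.67 / 9828.32 = 107.11 cm
ȳ = 196566.37 / 9828.32 = 20.00 cm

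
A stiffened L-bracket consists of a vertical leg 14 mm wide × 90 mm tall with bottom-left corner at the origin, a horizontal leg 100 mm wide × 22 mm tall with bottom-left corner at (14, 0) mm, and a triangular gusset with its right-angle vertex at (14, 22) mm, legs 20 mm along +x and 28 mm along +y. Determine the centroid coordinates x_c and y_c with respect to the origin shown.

x_c = 41.55 mm, y_c = 23.98 mm

vertical leg: A = 14 × 90 = 1260.00, centroid at (7.00, 45.00).
horizontal leg: A = 100 × 22 = 2200.00, centroid at (64.00, 11.00).
gusset: A = ½·20·28 = 280.00, centroid at (20.67, 31.33).
ΣA = 3740.00 mm²
ΣAx_c = (1260.00)(7.00) + (2200.00)(64.00) + (280.00)(20.67) = 155406.67 mm³
ΣAy_c = (1260.00)(45.00) + (2200.00)(11.00) + (280.00)(31.33) = 89673.33 mm³
x_c = 155406.67 / 3740.00 = 41.55 mm
y_c = 89673.33 / 3740.00 = 23.98 mm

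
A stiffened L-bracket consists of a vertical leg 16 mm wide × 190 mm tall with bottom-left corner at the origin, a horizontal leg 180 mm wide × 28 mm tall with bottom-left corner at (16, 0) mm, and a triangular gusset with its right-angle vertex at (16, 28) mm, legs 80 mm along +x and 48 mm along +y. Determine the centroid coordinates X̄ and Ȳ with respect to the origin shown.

X̄ = 64.05 mm, Ȳ = 44.38 mm

vertical leg: A = 16 × 190 = 3040.00, centroid at (8.00, 95.00).
horizontal leg: A = 180 × 28 = 5040.00, centroid at (106.00, 14.00).
gusset: A = ½·80·48 = 1920.00, centroid at (42.67, 44.00).
ΣA = 10000.00 mm², ΣAX̄ = 640480.00 mm³, ΣAȲ = 443840.00 mm³.
X̄ = 640480.00/10000.00 = 64.05 mm; Ȳ = 443840.00/10000.00 = 44.38 mm.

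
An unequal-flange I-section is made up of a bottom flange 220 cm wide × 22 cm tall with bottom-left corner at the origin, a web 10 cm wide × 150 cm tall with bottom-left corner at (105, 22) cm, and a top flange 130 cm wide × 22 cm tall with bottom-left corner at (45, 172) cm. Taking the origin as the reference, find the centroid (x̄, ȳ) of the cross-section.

bottom flange: A = 220 × 22 = 4840.00, centroid at (110.00, 11.00).
web: A = 10 × 150 = 1500.00, centroid at (110.00, 97.00).
top flange: A = 130 × 22 = 2860.00, centroid at (110.00, 183.00).
ΣA = 9200.00 cm², ΣAx̄ = 1012000.00 cm³, ΣAȳ = 722120.00 cm³.
x̄ = 1012000.00/9200.00 = 110.00 cm; ȳ = 722120.00/9200.00 = 78.49 cm.

x̄ = 110.00 cm, ȳ = 78.49 cm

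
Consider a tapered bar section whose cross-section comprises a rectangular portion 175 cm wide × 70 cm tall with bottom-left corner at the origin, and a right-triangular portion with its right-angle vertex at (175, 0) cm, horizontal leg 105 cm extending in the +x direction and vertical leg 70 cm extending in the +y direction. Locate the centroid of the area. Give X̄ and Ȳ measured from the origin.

Part | A | x̄ᵢ | ȳᵢ | A·x̄ᵢ | A·ȳᵢ
rectangular portion | 12250.00 | 87.50 | 35.00 | 1071875.00 | 428750.00
triangular portion | 3675.00 | 210.00 | 23.33 | 771750.00 | 85750.00
Σ | 15925.00 |  |  | 1843625.00 | 514500.00
X̄ = 1843625.00 / 15925.00 = 115.77 cm
Ȳ = 514500.00 / 15925.00 = 32.31 cm

X̄ = 115.77 cm, Ȳ = 32.31 cm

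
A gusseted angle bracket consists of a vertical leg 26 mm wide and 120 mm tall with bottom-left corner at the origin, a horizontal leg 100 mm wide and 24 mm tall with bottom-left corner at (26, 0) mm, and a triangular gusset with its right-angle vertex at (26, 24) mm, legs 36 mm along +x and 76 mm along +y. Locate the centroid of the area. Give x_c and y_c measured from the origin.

x_c = 39.92 mm, y_c = 41.16 mm

vertical leg: A = 26 × 120 = 3120.00, centroid at (13.00, 60.00).
horizontal leg: A = 100 × 24 = 2400.00, centroid at (76.00, 12.00).
gusset: A = ½·36·76 = 1368.00, centroid at (38.00, 49.33).
ΣA = 6888.00 mm², ΣAx_c = 274944.00 mm³, ΣAy_c = 283488.00 mm³.
x_c = 274944.00/6888.00 = 39.92 mm; y_c = 283488.00/6888.00 = 41.16 mm.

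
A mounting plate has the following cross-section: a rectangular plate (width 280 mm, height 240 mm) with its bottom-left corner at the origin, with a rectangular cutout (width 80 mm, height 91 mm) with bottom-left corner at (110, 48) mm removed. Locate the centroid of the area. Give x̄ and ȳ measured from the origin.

x̄ = 138.79 mm, ȳ = 123.22 mm

Part | A | x̄ᵢ | ȳᵢ | A·x̄ᵢ | A·ȳᵢ
plate | 67200.00 | 140.00 | 120.00 | 9408000.00 | 8064000.00
hole | -7280.00 | 150.00 | 93.50 | -1092000.00 | -680680.00
Σ | 59920.00 |  |  | 8316000.00 | 7383320.00
x̄ = 8316000.00 / 59920.00 = 138.79 mm
ȳ = 7383320.00 / 59920.00 = 123.22 mm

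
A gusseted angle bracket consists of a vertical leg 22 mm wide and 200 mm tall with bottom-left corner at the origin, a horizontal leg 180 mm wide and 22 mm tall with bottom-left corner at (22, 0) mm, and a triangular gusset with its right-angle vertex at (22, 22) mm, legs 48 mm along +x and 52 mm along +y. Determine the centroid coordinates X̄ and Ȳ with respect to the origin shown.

vertical leg: A = 22 × 200 = 4400.00, centroid at (11.00, 100.00).
horizontal leg: A = 180 × 22 = 3960.00, centroid at (112.00, 11.00).
gusset: A = ½·48·52 = 1248.00, centroid at (38.00, 39.33).
ΣA = 9608.00 mm²
ΣAX̄ = (4400.00)(11.00) + (3960.00)(112.00) + (1248.00)(38.00) = 539344.00 mm³
ΣAȲ = (4400.00)(100.00) + (3960.00)(11.00) + (1248.00)(39.33) = 532648.00 mm³
X̄ = 539344.00 / 9608.00 = 56.13 mm
Ȳ = 532648.00 / 9608.00 = 55.44 mm

X̄ = 56.13 mm, Ȳ = 55.44 mm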